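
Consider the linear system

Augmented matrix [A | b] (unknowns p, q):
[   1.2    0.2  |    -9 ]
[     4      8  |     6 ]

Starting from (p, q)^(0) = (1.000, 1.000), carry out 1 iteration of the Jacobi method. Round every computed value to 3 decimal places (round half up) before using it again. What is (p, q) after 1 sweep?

Iteration 1:
  p = (-9 - (0.2)·1.000) / (1.2) = -7.667
  q = (6 - (4)·1.000) / (8) = 0.250

(-7.667, 0.250)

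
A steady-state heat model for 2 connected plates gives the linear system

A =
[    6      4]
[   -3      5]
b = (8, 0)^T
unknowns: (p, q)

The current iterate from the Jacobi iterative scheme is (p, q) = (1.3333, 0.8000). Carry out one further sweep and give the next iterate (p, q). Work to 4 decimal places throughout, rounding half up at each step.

(0.8000, 0.8000)

One sweep:
  p = (8 - (4)·0.8000) / (6) = 0.8000
  q = (0 - (-3)·1.3333) / (5) = 0.8000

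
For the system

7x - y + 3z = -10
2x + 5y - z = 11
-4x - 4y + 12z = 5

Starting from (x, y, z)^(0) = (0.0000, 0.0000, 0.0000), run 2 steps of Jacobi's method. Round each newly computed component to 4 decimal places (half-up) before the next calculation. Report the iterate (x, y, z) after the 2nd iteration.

(-1.2929, 2.8548, 0.6738)

Iteration 1:
  x = (-10 - (-1)·0.0000 - (3)·0.0000) / (7) = -1.4286
  y = (11 - (2)·0.0000 - (-1)·0.0000) / (5) = 2.2000
  z = (5 - (-4)·0.0000 - (-4)·0.0000) / (12) = 0.4167
Iteration 2:
  x = (-10 - (-1)·2.2000 - (3)·0.4167) / (7) = -1.2929
  y = (11 - (2)·-1.4286 - (-1)·0.4167) / (5) = 2.8548
  z = (5 - (-4)·-1.4286 - (-4)·2.2000) / (12) = 0.6738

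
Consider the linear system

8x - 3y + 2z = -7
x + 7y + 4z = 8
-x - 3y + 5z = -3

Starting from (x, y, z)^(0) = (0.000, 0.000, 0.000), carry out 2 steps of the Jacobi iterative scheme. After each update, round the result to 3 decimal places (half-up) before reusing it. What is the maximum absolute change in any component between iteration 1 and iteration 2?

0.579

Iteration 1:
  x = (-7 - (-3)·0.000 - (2)·0.000) / (8) = -0.875
  y = (8 - (1)·0.000 - (4)·0.000) / (7) = 1.143
  z = (-3 - (-1)·0.000 - (-3)·0.000) / (5) = -0.600
Iteration 2:
  x = (-7 - (-3)·1.143 - (2)·-0.600) / (8) = -0.296
  y = (8 - (1)·-0.875 - (4)·-0.600) / (7) = 1.611
  z = (-3 - (-1)·-0.875 - (-3)·1.143) / (5) = -0.089
Change: (0.579, 0.468, 0.511) → max |·| = 0.579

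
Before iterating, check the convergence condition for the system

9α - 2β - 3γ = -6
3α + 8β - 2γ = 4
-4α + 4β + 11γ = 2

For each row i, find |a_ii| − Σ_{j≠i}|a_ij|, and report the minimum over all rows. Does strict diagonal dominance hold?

3

row 1: |9| − (2+3) = 4
row 2: |8| − (3+2) = 3
row 3: |11| − (4+4) = 3
minimum over rows = 3 → strictly diagonally dominant (convergence guaranteed)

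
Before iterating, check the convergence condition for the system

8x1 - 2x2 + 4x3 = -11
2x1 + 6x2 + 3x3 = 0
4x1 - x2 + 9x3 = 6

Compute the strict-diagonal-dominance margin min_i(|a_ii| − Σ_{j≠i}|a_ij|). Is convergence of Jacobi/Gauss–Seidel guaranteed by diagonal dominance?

row 1: |8| − (2+4) = 2
row 2: |6| − (2+3) = 1
row 3: |9| − (4+1) = 4
minimum over rows = 1 → strictly diagonally dominant (convergence guaranteed)

1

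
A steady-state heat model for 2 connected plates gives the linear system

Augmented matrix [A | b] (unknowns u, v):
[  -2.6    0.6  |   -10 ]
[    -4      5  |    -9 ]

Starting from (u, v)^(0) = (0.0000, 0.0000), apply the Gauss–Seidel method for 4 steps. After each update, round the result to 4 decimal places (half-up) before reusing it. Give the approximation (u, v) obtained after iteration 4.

(4.2053, 1.5642)

Iteration 1:
  u = (-10 - (0.6)·0.0000) / (-2.6) = 3.8462
  v = (-9 - (-4)·3.8462) / (5) = 1.2770
Iteration 2:
  u = (-10 - (0.6)·1.2770) / (-2.6) = 4.1408
  v = (-9 - (-4)·4.1408) / (5) = 1.5126
Iteration 3:
  u = (-10 - (0.6)·1.5126) / (-2.6) = 4.1952
  v = (-9 - (-4)·4.1952) / (5) = 1.5562
Iteration 4:
  u = (-10 - (0.6)·1.5562) / (-2.6) = 4.2053
  v = (-9 - (-4)·4.2053) / (5) = 1.5642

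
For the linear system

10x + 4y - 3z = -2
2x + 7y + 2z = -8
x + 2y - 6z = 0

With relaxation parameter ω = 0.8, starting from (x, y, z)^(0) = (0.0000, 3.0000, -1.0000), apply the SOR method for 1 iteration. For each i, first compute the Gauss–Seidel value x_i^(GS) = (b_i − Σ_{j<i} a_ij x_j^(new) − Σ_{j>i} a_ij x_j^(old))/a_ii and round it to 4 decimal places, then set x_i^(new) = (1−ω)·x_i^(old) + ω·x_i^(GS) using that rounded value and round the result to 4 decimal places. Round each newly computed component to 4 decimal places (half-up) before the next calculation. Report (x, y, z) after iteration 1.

(-1.3600, 0.2251, -0.3213)

Iteration 1:
  x: GS value = (-2 - (4)·3.0000 - (-3)·-1.0000) / (10) = -1.7000;  x ← (1−ω)·0.0000 + ω·-1.7000 = -1.3600
  y: GS value = (-8 - (2)·-1.3600 - (2)·-1.0000) / (7) = -0.4686;  y ← (1−ω)·3.0000 + ω·-0.4686 = 0.2251
  z: GS value = (0 - (1)·-1.3600 - (2)·0.2251) / (-6) = -0.1516;  z ← (1−ω)·-1.0000 + ω·-0.1516 = -0.3213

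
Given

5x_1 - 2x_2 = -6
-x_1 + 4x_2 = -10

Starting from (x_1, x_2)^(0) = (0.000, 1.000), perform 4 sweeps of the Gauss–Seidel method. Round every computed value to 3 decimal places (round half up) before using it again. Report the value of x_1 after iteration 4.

-2.443

Iteration 1:
  x_1 = (-6 - (-2)·1.000) / (5) = -0.800
  x_2 = (-10 - (-1)·-0.800) / (4) = -2.700
Iteration 2:
  x_1 = (-6 - (-2)·-2.700) / (5) = -2.280
  x_2 = (-10 - (-1)·-2.280) / (4) = -3.070
Iteration 3:
  x_1 = (-6 - (-2)·-3.070) / (5) = -2.428
  x_2 = (-10 - (-1)·-2.428) / (4) = -3.107
Iteration 4:
  x_1 = (-6 - (-2)·-3.107) / (5) = -2.443
  x_2 = (-10 - (-1)·-2.443) / (4) = -3.111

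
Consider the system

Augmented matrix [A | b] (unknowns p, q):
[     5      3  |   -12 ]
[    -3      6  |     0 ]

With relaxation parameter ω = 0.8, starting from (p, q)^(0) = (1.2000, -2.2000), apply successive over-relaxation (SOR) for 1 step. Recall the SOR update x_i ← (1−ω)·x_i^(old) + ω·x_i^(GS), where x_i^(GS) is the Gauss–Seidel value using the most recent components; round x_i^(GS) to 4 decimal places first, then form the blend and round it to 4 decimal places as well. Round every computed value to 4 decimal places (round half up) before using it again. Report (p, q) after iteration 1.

(-0.6240, -0.6896)

Iteration 1:
  p: GS value = (-12 - (3)·-2.2000) / (5) = -1.0800;  p ← (1−ω)·1.2000 + ω·-1.0800 = -0.6240
  q: GS value = (0 - (-3)·-0.6240) / (6) = -0.3120;  q ← (1−ω)·-2.2000 + ω·-0.3120 = -0.6896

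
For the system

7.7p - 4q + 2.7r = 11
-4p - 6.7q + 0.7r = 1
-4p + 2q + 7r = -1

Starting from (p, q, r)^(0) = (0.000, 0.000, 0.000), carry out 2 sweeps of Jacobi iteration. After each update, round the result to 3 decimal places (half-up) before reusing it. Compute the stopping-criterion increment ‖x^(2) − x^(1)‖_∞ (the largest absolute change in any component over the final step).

Iteration 1:
  p = (11 - (-4)·0.000 - (2.7)·0.000) / (7.7) = 1.429
  q = (1 - (-4)·0.000 - (0.7)·0.000) / (-6.7) = -0.149
  r = (-1 - (-4)·0.000 - (2)·0.000) / (7) = -0.143
Iteration 2:
  p = (11 - (-4)·-0.149 - (2.7)·-0.143) / (7.7) = 1.401
  q = (1 - (-4)·1.429 - (0.7)·-0.143) / (-6.7) = -1.017
  r = (-1 - (-4)·1.429 - (2)·-0.149) / (7) = 0.716
Change: (-0.028, -0.868, 0.859) → max |·| = 0.868

0.868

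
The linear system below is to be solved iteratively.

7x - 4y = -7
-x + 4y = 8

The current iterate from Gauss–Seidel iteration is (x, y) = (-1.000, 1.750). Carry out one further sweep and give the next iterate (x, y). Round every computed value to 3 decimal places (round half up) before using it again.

(0.000, 2.000)

One sweep:
  x = (-7 - (-4)·1.750) / (7) = 0.000
  y = (8 - (-1)·0.000) / (4) = 2.000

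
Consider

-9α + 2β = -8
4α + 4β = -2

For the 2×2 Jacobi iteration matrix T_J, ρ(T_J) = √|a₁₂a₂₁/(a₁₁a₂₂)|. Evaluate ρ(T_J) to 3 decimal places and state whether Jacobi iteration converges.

a₁₂a₂₁/(a₁₁a₂₂) = (2)·(4) / ((-9)·(4)) = -0.222222
ρ = √|-0.222222| = √0.222222 = 0.471
ρ < 1, so Jacobi converges

0.471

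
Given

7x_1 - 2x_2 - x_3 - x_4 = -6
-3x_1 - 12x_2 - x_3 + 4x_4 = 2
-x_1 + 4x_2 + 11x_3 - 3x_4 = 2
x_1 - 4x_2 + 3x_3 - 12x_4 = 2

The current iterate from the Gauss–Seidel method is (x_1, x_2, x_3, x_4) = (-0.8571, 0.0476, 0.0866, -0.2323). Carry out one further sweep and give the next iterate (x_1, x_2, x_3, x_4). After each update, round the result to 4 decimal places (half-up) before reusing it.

(-0.8644, -0.0352, 0.0527, -0.2138)

One sweep:
  x_1 = (-6 - (-2)·0.0476 - (-1)·0.0866 - (-1)·-0.2323) / (7) = -0.8644
  x_2 = (2 - (-3)·-0.8644 - (-1)·0.0866 - (4)·-0.2323) / (-12) = -0.0352
  x_3 = (2 - (-1)·-0.8644 - (4)·-0.0352 - (-3)·-0.2323) / (11) = 0.0527
  x_4 = (2 - (1)·-0.8644 - (-4)·-0.0352 - (3)·0.0527) / (-12) = -0.2138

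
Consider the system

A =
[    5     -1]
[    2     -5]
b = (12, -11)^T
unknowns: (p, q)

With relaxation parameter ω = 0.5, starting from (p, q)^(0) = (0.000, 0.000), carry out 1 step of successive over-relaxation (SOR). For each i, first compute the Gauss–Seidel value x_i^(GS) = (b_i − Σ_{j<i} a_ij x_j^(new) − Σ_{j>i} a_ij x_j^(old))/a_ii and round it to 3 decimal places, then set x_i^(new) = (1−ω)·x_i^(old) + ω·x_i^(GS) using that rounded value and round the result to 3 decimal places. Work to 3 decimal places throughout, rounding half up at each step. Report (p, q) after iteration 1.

(1.200, 1.340)

Iteration 1:
  p: GS value = (12 - (-1)·0.000) / (5) = 2.400;  p ← (1−ω)·0.000 + ω·2.400 = 1.200
  q: GS value = (-11 - (2)·1.200) / (-5) = 2.680;  q ← (1−ω)·0.000 + ω·2.680 = 1.340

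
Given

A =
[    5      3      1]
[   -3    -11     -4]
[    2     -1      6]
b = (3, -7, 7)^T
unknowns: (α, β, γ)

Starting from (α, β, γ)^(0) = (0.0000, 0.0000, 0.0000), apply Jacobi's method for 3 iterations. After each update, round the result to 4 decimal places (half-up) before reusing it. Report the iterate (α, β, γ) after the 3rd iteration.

Iteration 1:
  α = (3 - (3)·0.0000 - (1)·0.0000) / (5) = 0.6000
  β = (-7 - (-3)·0.0000 - (-4)·0.0000) / (-11) = 0.6364
  γ = (7 - (2)·0.0000 - (-1)·0.0000) / (6) = 1.1667
Iteration 2:
  α = (3 - (3)·0.6364 - (1)·1.1667) / (5) = -0.0152
  β = (-7 - (-3)·0.6000 - (-4)·1.1667) / (-11) = 0.0485
  γ = (7 - (2)·0.6000 - (-1)·0.6364) / (6) = 1.0727
Iteration 3:
  α = (3 - (3)·0.0485 - (1)·1.0727) / (5) = 0.3564
  β = (-7 - (-3)·-0.0152 - (-4)·1.0727) / (-11) = 0.2504
  γ = (7 - (2)·-0.0152 - (-1)·0.0485) / (6) = 1.1798

(0.3564, 0.2504, 1.1798)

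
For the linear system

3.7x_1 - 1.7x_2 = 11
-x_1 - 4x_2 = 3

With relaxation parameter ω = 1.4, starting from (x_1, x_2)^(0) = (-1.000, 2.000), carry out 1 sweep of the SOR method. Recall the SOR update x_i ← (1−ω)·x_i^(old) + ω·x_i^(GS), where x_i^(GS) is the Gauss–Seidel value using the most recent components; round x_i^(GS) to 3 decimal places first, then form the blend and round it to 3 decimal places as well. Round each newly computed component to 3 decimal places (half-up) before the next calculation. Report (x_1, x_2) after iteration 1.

(5.849, -3.897)

Iteration 1:
  x_1: GS value = (11 - (-1.7)·2.000) / (3.7) = 3.892;  x_1 ← (1−ω)·-1.000 + ω·3.892 = 5.849
  x_2: GS value = (3 - (-1)·5.849) / (-4) = -2.212;  x_2 ← (1−ω)·2.000 + ω·-2.212 = -3.897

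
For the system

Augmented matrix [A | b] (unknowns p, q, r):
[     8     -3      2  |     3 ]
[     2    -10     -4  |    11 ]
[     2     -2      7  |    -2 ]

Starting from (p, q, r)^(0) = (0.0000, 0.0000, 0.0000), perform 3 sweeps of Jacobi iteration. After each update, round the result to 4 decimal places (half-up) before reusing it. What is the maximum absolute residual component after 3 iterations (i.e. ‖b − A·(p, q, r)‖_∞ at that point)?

Iteration 1:
  p = (3 - (-3)·0.0000 - (2)·0.0000) / (8) = 0.3750
  q = (11 - (2)·0.0000 - (-4)·0.0000) / (-10) = -1.1000
  r = (-2 - (2)·0.0000 - (-2)·0.0000) / (7) = -0.2857
Iteration 2:
  p = (3 - (-3)·-1.1000 - (2)·-0.2857) / (8) = 0.0339
  q = (11 - (2)·0.3750 - (-4)·-0.2857) / (-10) = -0.9107
  r = (-2 - (2)·0.3750 - (-2)·-1.1000) / (7) = -0.7071
Iteration 3:
  p = (3 - (-3)·-0.9107 - (2)·-0.7071) / (8) = 0.2103
  q = (11 - (2)·0.0339 - (-4)·-0.7071) / (-10) = -0.8104
  r = (-2 - (2)·0.0339 - (-2)·-0.9107) / (7) = -0.5556
Residual b − A·x = (-0.0024, 0.2530, -0.1522); ∞-norm = 0.2530

0.2530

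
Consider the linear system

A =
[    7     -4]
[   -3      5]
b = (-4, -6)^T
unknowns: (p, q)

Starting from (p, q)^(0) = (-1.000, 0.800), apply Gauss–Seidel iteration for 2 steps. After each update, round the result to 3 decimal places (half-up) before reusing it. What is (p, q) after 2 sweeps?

(-1.296, -1.978)

Iteration 1:
  p = (-4 - (-4)·0.800) / (7) = -0.114
  q = (-6 - (-3)·-0.114) / (5) = -1.268
Iteration 2:
  p = (-4 - (-4)·-1.268) / (7) = -1.296
  q = (-6 - (-3)·-1.296) / (5) = -1.978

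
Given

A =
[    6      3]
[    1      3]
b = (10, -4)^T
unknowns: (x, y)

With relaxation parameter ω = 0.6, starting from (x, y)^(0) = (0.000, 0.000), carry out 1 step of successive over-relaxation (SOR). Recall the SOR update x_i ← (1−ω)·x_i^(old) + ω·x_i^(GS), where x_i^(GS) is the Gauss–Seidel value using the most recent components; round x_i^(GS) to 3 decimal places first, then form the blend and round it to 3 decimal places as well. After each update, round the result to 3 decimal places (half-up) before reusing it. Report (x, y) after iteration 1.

(1.000, -1.000)

Iteration 1:
  x: GS value = (10 - (3)·0.000) / (6) = 1.667;  x ← (1−ω)·0.000 + ω·1.667 = 1.000
  y: GS value = (-4 - (1)·1.000) / (3) = -1.667;  y ← (1−ω)·0.000 + ω·-1.667 = -1.000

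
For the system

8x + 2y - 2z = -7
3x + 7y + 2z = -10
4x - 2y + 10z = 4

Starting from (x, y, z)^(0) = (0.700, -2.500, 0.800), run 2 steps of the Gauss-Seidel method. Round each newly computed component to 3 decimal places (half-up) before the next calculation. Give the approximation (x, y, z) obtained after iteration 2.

(-0.443, -1.265, 0.324)

Iteration 1:
  x = (-7 - (2)·-2.500 - (-2)·0.800) / (8) = -0.050
  y = (-10 - (3)·-0.050 - (2)·0.800) / (7) = -1.636
  z = (4 - (4)·-0.050 - (-2)·-1.636) / (10) = 0.093
Iteration 2:
  x = (-7 - (2)·-1.636 - (-2)·0.093) / (8) = -0.443
  y = (-10 - (3)·-0.443 - (2)·0.093) / (7) = -1.265
  z = (4 - (4)·-0.443 - (-2)·-1.265) / (10) = 0.324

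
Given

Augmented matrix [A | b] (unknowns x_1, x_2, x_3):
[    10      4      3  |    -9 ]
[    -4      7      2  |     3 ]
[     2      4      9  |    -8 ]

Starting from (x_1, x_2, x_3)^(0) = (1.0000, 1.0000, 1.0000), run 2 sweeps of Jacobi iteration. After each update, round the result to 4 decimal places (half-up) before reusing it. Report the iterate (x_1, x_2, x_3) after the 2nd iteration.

Iteration 1:
  x_1 = (-9 - (4)·1.0000 - (3)·1.0000) / (10) = -1.6000
  x_2 = (3 - (-4)·1.0000 - (2)·1.0000) / (7) = 0.7143
  x_3 = (-8 - (2)·1.0000 - (4)·1.0000) / (9) = -1.5556
Iteration 2:
  x_1 = (-9 - (4)·0.7143 - (3)·-1.5556) / (10) = -0.7190
  x_2 = (3 - (-4)·-1.6000 - (2)·-1.5556) / (7) = -0.0413
  x_3 = (-8 - (2)·-1.6000 - (4)·0.7143) / (9) = -0.8508

(-0.7190, -0.0413, -0.8508)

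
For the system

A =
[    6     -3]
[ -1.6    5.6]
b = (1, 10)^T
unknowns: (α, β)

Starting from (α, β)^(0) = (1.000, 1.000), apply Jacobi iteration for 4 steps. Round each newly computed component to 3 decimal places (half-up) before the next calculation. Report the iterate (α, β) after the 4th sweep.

Iteration 1:
  α = (1 - (-3)·1.000) / (6) = 0.667
  β = (10 - (-1.6)·1.000) / (5.6) = 2.071
Iteration 2:
  α = (1 - (-3)·2.071) / (6) = 1.202
  β = (10 - (-1.6)·0.667) / (5.6) = 1.976
Iteration 3:
  α = (1 - (-3)·1.976) / (6) = 1.155
  β = (10 - (-1.6)·1.202) / (5.6) = 2.129
Iteration 4:
  α = (1 - (-3)·2.129) / (6) = 1.231
  β = (10 - (-1.6)·1.155) / (5.6) = 2.116

(1.231, 2.116)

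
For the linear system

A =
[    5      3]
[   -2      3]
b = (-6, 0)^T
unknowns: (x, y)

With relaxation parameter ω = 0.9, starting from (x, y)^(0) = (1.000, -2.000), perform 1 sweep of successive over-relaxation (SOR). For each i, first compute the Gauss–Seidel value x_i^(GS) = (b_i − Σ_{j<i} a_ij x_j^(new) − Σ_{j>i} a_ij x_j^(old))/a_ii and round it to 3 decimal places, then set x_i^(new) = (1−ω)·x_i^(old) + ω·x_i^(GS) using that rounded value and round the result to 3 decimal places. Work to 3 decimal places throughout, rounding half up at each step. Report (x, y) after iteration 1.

Iteration 1:
  x: GS value = (-6 - (3)·-2.000) / (5) = 0.000;  x ← (1−ω)·1.000 + ω·0.000 = 0.100
  y: GS value = (0 - (-2)·0.100) / (3) = 0.067;  y ← (1−ω)·-2.000 + ω·0.067 = -0.140

(0.100, -0.140)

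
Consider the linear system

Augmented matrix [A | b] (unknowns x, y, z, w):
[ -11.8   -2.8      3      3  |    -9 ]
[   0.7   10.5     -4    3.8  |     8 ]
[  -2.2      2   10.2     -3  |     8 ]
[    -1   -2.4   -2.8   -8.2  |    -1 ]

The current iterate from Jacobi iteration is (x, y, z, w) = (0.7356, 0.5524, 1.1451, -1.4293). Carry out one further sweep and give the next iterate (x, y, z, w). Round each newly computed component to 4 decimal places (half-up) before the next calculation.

(0.5594, 1.6664, 0.4143, -0.5204)

One sweep:
  x = (-9 - (-2.8)·0.5524 - (3)·1.1451 - (3)·-1.4293) / (-11.8) = 0.5594
  y = (8 - (0.7)·0.7356 - (-4)·1.1451 - (3.8)·-1.4293) / (10.5) = 1.6664
  z = (8 - (-2.2)·0.7356 - (2)·0.5524 - (-3)·-1.4293) / (10.2) = 0.4143
  w = (-1 - (-1)·0.7356 - (-2.4)·0.5524 - (-2.8)·1.1451) / (-8.2) = -0.5204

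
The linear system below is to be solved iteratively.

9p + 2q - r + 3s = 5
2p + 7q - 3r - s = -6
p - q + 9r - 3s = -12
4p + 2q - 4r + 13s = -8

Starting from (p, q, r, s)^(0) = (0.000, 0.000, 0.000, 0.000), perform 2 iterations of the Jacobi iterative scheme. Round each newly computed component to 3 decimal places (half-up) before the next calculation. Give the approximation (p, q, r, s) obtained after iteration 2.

(0.803, -1.675, -1.695, -1.065)

Iteration 1:
  p = (5 - (2)·0.000 - (-1)·0.000 - (3)·0.000) / (9) = 0.556
  q = (-6 - (2)·0.000 - (-3)·0.000 - (-1)·0.000) / (7) = -0.857
  r = (-12 - (1)·0.000 - (-1)·0.000 - (-3)·0.000) / (9) = -1.333
  s = (-8 - (4)·0.000 - (2)·0.000 - (-4)·0.000) / (13) = -0.615
Iteration 2:
  p = (5 - (2)·-0.857 - (-1)·-1.333 - (3)·-0.615) / (9) = 0.803
  q = (-6 - (2)·0.556 - (-3)·-1.333 - (-1)·-0.615) / (7) = -1.675
  r = (-12 - (1)·0.556 - (-1)·-0.857 - (-3)·-0.615) / (9) = -1.695
  s = (-8 - (4)·0.556 - (2)·-0.857 - (-4)·-1.333) / (13) = -1.065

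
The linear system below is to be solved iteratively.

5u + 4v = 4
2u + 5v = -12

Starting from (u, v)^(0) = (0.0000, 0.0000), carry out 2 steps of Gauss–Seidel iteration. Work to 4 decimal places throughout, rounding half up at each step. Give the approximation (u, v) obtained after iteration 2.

Iteration 1:
  u = (4 - (4)·0.0000) / (5) = 0.8000
  v = (-12 - (2)·0.8000) / (5) = -2.7200
Iteration 2:
  u = (4 - (4)·-2.7200) / (5) = 2.9760
  v = (-12 - (2)·2.9760) / (5) = -3.5904

(2.9760, -3.5904)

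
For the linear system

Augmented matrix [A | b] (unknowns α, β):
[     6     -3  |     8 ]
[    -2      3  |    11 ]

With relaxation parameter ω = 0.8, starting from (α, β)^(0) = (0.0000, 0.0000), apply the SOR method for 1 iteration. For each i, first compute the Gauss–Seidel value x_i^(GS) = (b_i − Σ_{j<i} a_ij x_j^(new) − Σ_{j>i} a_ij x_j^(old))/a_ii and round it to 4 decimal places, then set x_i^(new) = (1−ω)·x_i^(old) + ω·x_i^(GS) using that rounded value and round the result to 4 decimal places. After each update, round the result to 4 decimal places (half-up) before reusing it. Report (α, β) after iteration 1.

(1.0666, 3.5022)

Iteration 1:
  α: GS value = (8 - (-3)·0.0000) / (6) = 1.3333;  α ← (1−ω)·0.0000 + ω·1.3333 = 1.0666
  β: GS value = (11 - (-2)·1.0666) / (3) = 4.3777;  β ← (1−ω)·0.0000 + ω·4.3777 = 3.5022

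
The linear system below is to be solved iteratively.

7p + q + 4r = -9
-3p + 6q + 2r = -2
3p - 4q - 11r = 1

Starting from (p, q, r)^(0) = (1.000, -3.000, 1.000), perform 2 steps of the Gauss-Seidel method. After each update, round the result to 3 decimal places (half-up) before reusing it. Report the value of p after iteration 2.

Iteration 1:
  p = (-9 - (1)·-3.000 - (4)·1.000) / (7) = -1.429
  q = (-2 - (-3)·-1.429 - (2)·1.000) / (6) = -1.381
  r = (1 - (3)·-1.429 - (-4)·-1.381) / (-11) = 0.022
Iteration 2:
  p = (-9 - (1)·-1.381 - (4)·0.022) / (7) = -1.101
  q = (-2 - (-3)·-1.101 - (2)·0.022) / (6) = -0.891
  r = (1 - (3)·-1.101 - (-4)·-0.891) / (-11) = -0.067

-1.101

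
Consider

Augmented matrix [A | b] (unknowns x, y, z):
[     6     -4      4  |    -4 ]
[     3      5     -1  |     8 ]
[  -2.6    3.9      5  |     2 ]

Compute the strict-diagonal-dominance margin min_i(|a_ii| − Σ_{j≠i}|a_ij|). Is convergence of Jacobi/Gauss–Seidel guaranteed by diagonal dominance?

-2

row 1: |6| − (4+4) = -2
row 2: |5| − (3+1) = 1
row 3: |5| − (2.6+3.9) = -1.5
minimum over rows = -2 → not strictly diagonally dominant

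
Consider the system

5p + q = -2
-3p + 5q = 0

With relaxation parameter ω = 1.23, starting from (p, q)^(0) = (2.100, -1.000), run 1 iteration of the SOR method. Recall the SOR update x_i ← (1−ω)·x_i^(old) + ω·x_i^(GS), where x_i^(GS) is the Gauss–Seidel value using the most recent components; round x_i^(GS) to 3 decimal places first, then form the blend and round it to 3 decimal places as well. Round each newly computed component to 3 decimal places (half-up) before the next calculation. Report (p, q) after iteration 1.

Iteration 1:
  p: GS value = (-2 - (1)·-1.000) / (5) = -0.200;  p ← (1−ω)·2.100 + ω·-0.200 = -0.729
  q: GS value = (0 - (-3)·-0.729) / (5) = -0.437;  q ← (1−ω)·-1.000 + ω·-0.437 = -0.308

(-0.729, -0.308)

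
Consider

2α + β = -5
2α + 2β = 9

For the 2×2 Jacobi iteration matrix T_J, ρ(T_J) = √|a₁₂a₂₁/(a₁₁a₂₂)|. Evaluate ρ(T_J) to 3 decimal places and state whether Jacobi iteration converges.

0.707

a₁₂a₂₁/(a₁₁a₂₂) = (1)·(2) / ((2)·(2)) = 0.500000
ρ = √|0.500000| = √0.500000 = 0.707
ρ < 1, so Jacobi converges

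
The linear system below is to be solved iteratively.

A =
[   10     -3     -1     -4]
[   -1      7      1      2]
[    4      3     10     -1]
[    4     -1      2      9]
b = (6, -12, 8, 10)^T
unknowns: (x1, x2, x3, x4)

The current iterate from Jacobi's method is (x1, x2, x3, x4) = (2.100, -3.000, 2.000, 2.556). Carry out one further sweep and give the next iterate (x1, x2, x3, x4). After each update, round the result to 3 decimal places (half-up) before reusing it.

(0.922, -2.430, 1.116, -0.600)

One sweep:
  x1 = (6 - (-3)·-3.000 - (-1)·2.000 - (-4)·2.556) / (10) = 0.922
  x2 = (-12 - (-1)·2.100 - (1)·2.000 - (2)·2.556) / (7) = -2.430
  x3 = (8 - (4)·2.100 - (3)·-3.000 - (-1)·2.556) / (10) = 1.116
  x4 = (10 - (4)·2.100 - (-1)·-3.000 - (2)·2.000) / (9) = -0.600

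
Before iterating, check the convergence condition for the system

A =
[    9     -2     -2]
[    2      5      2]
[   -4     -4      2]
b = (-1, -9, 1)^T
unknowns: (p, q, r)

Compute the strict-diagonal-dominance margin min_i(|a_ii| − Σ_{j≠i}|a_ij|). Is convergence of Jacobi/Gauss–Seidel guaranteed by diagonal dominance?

row 1: |9| − (2+2) = 5
row 2: |5| − (2+2) = 1
row 3: |2| − (4+4) = -6
minimum over rows = -6 → not strictly diagonally dominant

-6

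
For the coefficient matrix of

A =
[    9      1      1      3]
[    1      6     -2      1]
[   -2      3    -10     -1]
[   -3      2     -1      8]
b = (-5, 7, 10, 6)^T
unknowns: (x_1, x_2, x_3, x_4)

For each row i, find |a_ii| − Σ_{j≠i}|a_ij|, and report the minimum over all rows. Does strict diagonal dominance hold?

2

row 1: |9| − (1+1+3) = 4
row 2: |6| − (1+2+1) = 2
row 3: |-10| − (2+3+1) = 4
row 4: |8| − (3+2+1) = 2
minimum over rows = 2 → strictly diagonally dominant (convergence guaranteed)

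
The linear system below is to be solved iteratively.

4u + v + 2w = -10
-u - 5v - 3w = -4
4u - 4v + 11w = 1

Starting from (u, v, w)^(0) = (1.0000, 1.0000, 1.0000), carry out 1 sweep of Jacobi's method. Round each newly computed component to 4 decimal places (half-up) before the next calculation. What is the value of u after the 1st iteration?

-3.2500

Iteration 1:
  u = (-10 - (1)·1.0000 - (2)·1.0000) / (4) = -3.2500
  v = (-4 - (-1)·1.0000 - (-3)·1.0000) / (-5) = 0.0000
  w = (1 - (4)·1.0000 - (-4)·1.0000) / (11) = 0.0909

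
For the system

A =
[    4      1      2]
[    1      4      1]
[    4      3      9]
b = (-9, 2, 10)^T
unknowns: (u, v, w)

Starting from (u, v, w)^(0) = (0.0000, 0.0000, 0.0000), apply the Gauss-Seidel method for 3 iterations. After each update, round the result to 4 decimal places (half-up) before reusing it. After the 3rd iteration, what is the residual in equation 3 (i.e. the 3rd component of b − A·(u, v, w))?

0.0003

Iteration 1:
  u = (-9 - (1)·0.0000 - (2)·0.0000) / (4) = -2.2500
  v = (2 - (1)·-2.2500 - (1)·0.0000) / (4) = 1.0625
  w = (10 - (4)·-2.2500 - (3)·1.0625) / (9) = 1.7569
Iteration 2:
  u = (-9 - (1)·1.0625 - (2)·1.7569) / (4) = -3.3941
  v = (2 - (1)·-3.3941 - (1)·1.7569) / (4) = 0.9093
  w = (10 - (4)·-3.3941 - (3)·0.9093) / (9) = 2.3165
Iteration 3:
  u = (-9 - (1)·0.9093 - (2)·2.3165) / (4) = -3.6356
  v = (2 - (1)·-3.6356 - (1)·2.3165) / (4) = 0.8298
  w = (10 - (4)·-3.6356 - (3)·0.8298) / (9) = 2.4503
Residual b − A·x = (-0.1880, -0.1339, 0.0003)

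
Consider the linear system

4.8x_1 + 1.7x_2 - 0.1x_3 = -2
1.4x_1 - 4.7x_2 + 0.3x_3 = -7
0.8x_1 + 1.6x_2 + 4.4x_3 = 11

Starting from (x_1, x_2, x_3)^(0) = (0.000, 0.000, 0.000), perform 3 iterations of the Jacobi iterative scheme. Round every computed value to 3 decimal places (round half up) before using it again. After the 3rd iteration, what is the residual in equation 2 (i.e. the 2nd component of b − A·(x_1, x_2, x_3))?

Iteration 1:
  x_1 = (-2 - (1.7)·0.000 - (-0.1)·0.000) / (4.8) = -0.417
  x_2 = (-7 - (1.4)·0.000 - (0.3)·0.000) / (-4.7) = 1.489
  x_3 = (11 - (0.8)·0.000 - (1.6)·0.000) / (4.4) = 2.500
Iteration 2:
  x_1 = (-2 - (1.7)·1.489 - (-0.1)·2.500) / (4.8) = -0.892
  x_2 = (-7 - (1.4)·-0.417 - (0.3)·2.500) / (-4.7) = 1.525
  x_3 = (11 - (0.8)·-0.417 - (1.6)·1.489) / (4.4) = 2.034
Iteration 3:
  x_1 = (-2 - (1.7)·1.525 - (-0.1)·2.034) / (4.8) = -0.914
  x_2 = (-7 - (1.4)·-0.892 - (0.3)·2.034) / (-4.7) = 1.353
  x_3 = (11 - (0.8)·-0.892 - (1.6)·1.525) / (4.4) = 2.108
Residual b − A·x = (0.298, 0.006, 0.291)

0.006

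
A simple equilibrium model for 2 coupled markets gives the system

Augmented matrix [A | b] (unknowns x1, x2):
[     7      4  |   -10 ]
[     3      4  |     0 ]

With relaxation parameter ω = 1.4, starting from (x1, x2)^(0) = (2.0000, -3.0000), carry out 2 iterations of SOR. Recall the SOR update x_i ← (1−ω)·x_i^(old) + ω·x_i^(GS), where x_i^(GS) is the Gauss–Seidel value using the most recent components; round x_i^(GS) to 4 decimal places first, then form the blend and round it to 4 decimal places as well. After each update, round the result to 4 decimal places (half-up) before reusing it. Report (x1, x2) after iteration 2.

Iteration 1:
  x1: GS value = (-10 - (4)·-3.0000) / (7) = 0.2857;  x1 ← (1−ω)·2.0000 + ω·0.2857 = -0.4000
  x2: GS value = (0 - (3)·-0.4000) / (4) = 0.3000;  x2 ← (1−ω)·-3.0000 + ω·0.3000 = 1.6200
Iteration 2:
  x1: GS value = (-10 - (4)·1.6200) / (7) = -2.3543;  x1 ← (1−ω)·-0.4000 + ω·-2.3543 = -3.1360
  x2: GS value = (0 - (3)·-3.1360) / (4) = 2.3520;  x2 ← (1−ω)·1.6200 + ω·2.3520 = 2.6448

(-3.1360, 2.6448)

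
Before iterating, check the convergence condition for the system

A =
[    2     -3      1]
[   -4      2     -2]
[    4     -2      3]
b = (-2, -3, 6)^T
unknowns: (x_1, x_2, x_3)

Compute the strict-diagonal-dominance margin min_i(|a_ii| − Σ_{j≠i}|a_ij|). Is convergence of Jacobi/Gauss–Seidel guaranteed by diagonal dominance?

row 1: |2| − (3+1) = -2
row 2: |2| − (4+2) = -4
row 3: |3| − (4+2) = -3
minimum over rows = -4 → not strictly diagonally dominant

-4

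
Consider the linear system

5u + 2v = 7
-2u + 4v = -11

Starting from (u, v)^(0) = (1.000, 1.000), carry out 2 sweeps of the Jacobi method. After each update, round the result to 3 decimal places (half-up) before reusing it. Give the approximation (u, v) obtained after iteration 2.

(2.300, -2.250)

Iteration 1:
  u = (7 - (2)·1.000) / (5) = 1.000
  v = (-11 - (-2)·1.000) / (4) = -2.250
Iteration 2:
  u = (7 - (2)·-2.250) / (5) = 2.300
  v = (-11 - (-2)·1.000) / (4) = -2.250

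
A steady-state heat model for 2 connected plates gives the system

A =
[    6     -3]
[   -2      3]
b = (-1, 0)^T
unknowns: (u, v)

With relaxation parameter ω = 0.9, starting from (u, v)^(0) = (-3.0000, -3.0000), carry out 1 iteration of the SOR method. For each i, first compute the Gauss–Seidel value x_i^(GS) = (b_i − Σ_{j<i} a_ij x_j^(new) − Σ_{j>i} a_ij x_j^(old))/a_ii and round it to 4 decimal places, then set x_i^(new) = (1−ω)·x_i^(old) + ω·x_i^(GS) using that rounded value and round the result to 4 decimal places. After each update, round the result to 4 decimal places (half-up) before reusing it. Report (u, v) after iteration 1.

Iteration 1:
  u: GS value = (-1 - (-3)·-3.0000) / (6) = -1.6667;  u ← (1−ω)·-3.0000 + ω·-1.6667 = -1.8000
  v: GS value = (0 - (-2)·-1.8000) / (3) = -1.2000;  v ← (1−ω)·-3.0000 + ω·-1.2000 = -1.3800

(-1.8000, -1.3800)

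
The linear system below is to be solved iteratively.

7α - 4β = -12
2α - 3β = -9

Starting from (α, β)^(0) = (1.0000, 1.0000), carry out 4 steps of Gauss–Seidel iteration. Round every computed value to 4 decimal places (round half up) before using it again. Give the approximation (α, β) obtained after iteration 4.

Iteration 1:
  α = (-12 - (-4)·1.0000) / (7) = -1.1429
  β = (-9 - (2)·-1.1429) / (-3) = 2.2381
Iteration 2:
  α = (-12 - (-4)·2.2381) / (7) = -0.4354
  β = (-9 - (2)·-0.4354) / (-3) = 2.7097
Iteration 3:
  α = (-12 - (-4)·2.7097) / (7) = -0.1659
  β = (-9 - (2)·-0.1659) / (-3) = 2.8894
Iteration 4:
  α = (-12 - (-4)·2.8894) / (7) = -0.0632
  β = (-9 - (2)·-0.0632) / (-3) = 2.9579

(-0.0632, 2.9579)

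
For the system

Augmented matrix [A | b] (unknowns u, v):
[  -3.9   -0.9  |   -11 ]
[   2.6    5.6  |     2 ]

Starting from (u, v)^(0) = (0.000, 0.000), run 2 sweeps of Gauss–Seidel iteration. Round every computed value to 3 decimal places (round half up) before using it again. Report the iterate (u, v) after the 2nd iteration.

Iteration 1:
  u = (-11 - (-0.9)·0.000) / (-3.9) = 2.821
  v = (2 - (2.6)·2.821) / (5.6) = -0.953
Iteration 2:
  u = (-11 - (-0.9)·-0.953) / (-3.9) = 3.040
  v = (2 - (2.6)·3.040) / (5.6) = -1.054

(3.040, -1.054)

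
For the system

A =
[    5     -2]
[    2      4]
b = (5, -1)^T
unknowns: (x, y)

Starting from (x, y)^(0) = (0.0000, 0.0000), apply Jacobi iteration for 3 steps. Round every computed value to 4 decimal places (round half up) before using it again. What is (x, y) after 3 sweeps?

Iteration 1:
  x = (5 - (-2)·0.0000) / (5) = 1.0000
  y = (-1 - (2)·0.0000) / (4) = -0.2500
Iteration 2:
  x = (5 - (-2)·-0.2500) / (5) = 0.9000
  y = (-1 - (2)·1.0000) / (4) = -0.7500
Iteration 3:
  x = (5 - (-2)·-0.7500) / (5) = 0.7000
  y = (-1 - (2)·0.9000) / (4) = -0.7000

(0.7000, -0.7000)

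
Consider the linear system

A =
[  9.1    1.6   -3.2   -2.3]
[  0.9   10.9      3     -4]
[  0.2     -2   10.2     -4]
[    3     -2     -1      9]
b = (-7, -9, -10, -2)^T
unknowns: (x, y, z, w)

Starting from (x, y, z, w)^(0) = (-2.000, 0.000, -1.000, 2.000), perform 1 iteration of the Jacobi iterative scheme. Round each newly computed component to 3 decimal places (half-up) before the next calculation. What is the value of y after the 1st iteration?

Iteration 1:
  x = (-7 - (1.6)·0.000 - (-3.2)·-1.000 - (-2.3)·2.000) / (9.1) = -0.615
  y = (-9 - (0.9)·-2.000 - (3)·-1.000 - (-4)·2.000) / (10.9) = 0.349
  z = (-10 - (0.2)·-2.000 - (-2)·0.000 - (-4)·2.000) / (10.2) = -0.157
  w = (-2 - (3)·-2.000 - (-2)·0.000 - (-1)·-1.000) / (9) = 0.333

0.349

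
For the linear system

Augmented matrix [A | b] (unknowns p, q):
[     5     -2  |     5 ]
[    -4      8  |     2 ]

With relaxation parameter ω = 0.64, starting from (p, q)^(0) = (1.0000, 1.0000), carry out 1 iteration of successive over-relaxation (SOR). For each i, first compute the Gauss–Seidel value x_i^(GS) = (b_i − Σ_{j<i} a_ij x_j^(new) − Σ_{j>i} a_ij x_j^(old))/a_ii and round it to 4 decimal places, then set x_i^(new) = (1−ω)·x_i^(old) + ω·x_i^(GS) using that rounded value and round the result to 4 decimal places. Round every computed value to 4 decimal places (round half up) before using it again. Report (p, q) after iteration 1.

Iteration 1:
  p: GS value = (5 - (-2)·1.0000) / (5) = 1.4000;  p ← (1−ω)·1.0000 + ω·1.4000 = 1.2560
  q: GS value = (2 - (-4)·1.2560) / (8) = 0.8780;  q ← (1−ω)·1.0000 + ω·0.8780 = 0.9219

(1.2560, 0.9219)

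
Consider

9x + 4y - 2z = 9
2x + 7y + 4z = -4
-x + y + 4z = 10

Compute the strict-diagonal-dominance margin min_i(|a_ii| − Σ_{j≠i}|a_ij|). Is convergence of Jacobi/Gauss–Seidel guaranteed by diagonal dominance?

1

row 1: |9| − (4+2) = 3
row 2: |7| − (2+4) = 1
row 3: |4| − (1+1) = 2
minimum over rows = 1 → strictly diagonally dominant (convergence guaranteed)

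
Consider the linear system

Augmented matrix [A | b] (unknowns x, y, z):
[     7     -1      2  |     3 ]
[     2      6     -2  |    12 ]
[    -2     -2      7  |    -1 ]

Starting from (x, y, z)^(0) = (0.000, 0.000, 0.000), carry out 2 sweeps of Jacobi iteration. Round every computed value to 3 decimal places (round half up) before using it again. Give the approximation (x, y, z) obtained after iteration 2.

(0.755, 1.809, 0.551)

Iteration 1:
  x = (3 - (-1)·0.000 - (2)·0.000) / (7) = 0.429
  y = (12 - (2)·0.000 - (-2)·0.000) / (6) = 2.000
  z = (-1 - (-2)·0.000 - (-2)·0.000) / (7) = -0.143
Iteration 2:
  x = (3 - (-1)·2.000 - (2)·-0.143) / (7) = 0.755
  y = (12 - (2)·0.429 - (-2)·-0.143) / (6) = 1.809
  z = (-1 - (-2)·0.429 - (-2)·2.000) / (7) = 0.551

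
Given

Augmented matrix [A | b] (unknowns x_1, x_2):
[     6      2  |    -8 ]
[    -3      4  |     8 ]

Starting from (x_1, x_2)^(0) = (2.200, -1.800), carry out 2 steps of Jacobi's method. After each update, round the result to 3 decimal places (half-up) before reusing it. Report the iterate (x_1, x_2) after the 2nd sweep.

Iteration 1:
  x_1 = (-8 - (2)·-1.800) / (6) = -0.733
  x_2 = (8 - (-3)·2.200) / (4) = 3.650
Iteration 2:
  x_1 = (-8 - (2)·3.650) / (6) = -2.550
  x_2 = (8 - (-3)·-0.733) / (4) = 1.450

(-2.550, 1.450)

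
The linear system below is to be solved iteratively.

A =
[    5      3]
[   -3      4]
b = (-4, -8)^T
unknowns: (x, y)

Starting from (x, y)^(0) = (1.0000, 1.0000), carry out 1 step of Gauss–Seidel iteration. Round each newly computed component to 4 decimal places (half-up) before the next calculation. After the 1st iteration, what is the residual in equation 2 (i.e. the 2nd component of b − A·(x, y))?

Iteration 1:
  x = (-4 - (3)·1.0000) / (5) = -1.4000
  y = (-8 - (-3)·-1.4000) / (4) = -3.0500
Residual b − A·x = (12.1500, 0.0000)

0.0000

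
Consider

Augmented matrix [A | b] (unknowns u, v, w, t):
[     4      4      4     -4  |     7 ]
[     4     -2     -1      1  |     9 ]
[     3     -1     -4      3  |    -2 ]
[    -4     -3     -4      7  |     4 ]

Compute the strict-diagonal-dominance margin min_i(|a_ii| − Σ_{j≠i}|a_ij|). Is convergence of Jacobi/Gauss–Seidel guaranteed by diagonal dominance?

row 1: |4| − (4+4+4) = -8
row 2: |-2| − (4+1+1) = -4
row 3: |-4| − (3+1+3) = -3
row 4: |7| − (4+3+4) = -4
minimum over rows = -8 → not strictly diagonally dominant

-8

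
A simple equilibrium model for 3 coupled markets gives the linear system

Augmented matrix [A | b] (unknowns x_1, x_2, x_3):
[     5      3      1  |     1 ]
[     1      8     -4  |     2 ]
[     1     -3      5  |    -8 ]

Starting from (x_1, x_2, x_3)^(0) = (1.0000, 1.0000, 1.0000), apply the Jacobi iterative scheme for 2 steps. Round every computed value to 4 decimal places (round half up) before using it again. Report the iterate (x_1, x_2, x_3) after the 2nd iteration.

Iteration 1:
  x_1 = (1 - (3)·1.0000 - (1)·1.0000) / (5) = -0.6000
  x_2 = (2 - (1)·1.0000 - (-4)·1.0000) / (8) = 0.6250
  x_3 = (-8 - (1)·1.0000 - (-3)·1.0000) / (5) = -1.2000
Iteration 2:
  x_1 = (1 - (3)·0.6250 - (1)·-1.2000) / (5) = 0.0650
  x_2 = (2 - (1)·-0.6000 - (-4)·-1.2000) / (8) = -0.2750
  x_3 = (-8 - (1)·-0.6000 - (-3)·0.6250) / (5) = -1.1050

(0.0650, -0.2750, -1.1050)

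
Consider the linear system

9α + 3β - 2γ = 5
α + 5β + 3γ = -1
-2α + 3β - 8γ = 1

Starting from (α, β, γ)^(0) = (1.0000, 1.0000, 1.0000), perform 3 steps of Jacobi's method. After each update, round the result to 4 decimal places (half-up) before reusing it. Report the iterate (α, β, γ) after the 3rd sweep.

(0.5161, -0.0111, -0.4556)

Iteration 1:
  α = (5 - (3)·1.0000 - (-2)·1.0000) / (9) = 0.4444
  β = (-1 - (1)·1.0000 - (3)·1.0000) / (5) = -1.0000
  γ = (1 - (-2)·1.0000 - (3)·1.0000) / (-8) = 0.0000
Iteration 2:
  α = (5 - (3)·-1.0000 - (-2)·0.0000) / (9) = 0.8889
  β = (-1 - (1)·0.4444 - (3)·0.0000) / (5) = -0.2889
  γ = (1 - (-2)·0.4444 - (3)·-1.0000) / (-8) = -0.6111
Iteration 3:
  α = (5 - (3)·-0.2889 - (-2)·-0.6111) / (9) = 0.5161
  β = (-1 - (1)·0.8889 - (3)·-0.6111) / (5) = -0.0111
  γ = (1 - (-2)·0.8889 - (3)·-0.2889) / (-8) = -0.4556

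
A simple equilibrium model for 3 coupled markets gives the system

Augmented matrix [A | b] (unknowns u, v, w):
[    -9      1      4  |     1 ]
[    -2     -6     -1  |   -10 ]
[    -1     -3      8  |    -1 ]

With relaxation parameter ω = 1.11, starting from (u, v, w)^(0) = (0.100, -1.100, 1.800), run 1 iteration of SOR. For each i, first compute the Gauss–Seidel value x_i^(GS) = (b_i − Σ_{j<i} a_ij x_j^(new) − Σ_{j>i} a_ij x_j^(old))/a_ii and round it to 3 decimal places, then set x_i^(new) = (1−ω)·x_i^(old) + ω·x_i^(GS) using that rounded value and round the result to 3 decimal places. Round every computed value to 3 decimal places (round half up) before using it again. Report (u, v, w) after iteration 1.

(0.618, 1.410, 0.336)

Iteration 1:
  u: GS value = (1 - (1)·-1.100 - (4)·1.800) / (-9) = 0.567;  u ← (1−ω)·0.100 + ω·0.567 = 0.618
  v: GS value = (-10 - (-2)·0.618 - (-1)·1.800) / (-6) = 1.161;  v ← (1−ω)·-1.100 + ω·1.161 = 1.410
  w: GS value = (-1 - (-1)·0.618 - (-3)·1.410) / (8) = 0.481;  w ← (1−ω)·1.800 + ω·0.481 = 0.336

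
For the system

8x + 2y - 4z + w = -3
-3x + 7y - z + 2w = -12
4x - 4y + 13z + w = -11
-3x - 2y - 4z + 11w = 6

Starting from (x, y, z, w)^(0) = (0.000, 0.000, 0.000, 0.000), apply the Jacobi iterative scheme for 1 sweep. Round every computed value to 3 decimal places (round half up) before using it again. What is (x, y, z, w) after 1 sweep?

(-0.375, -1.714, -0.846, 0.545)

Iteration 1:
  x = (-3 - (2)·0.000 - (-4)·0.000 - (1)·0.000) / (8) = -0.375
  y = (-12 - (-3)·0.000 - (-1)·0.000 - (2)·0.000) / (7) = -1.714
  z = (-11 - (4)·0.000 - (-4)·0.000 - (1)·0.000) / (13) = -0.846
  w = (6 - (-3)·0.000 - (-2)·0.000 - (-4)·0.000) / (11) = 0.545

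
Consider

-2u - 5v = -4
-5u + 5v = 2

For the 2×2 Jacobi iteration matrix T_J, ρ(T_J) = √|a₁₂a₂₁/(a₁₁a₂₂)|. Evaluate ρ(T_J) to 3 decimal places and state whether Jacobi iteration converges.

a₁₂a₂₁/(a₁₁a₂₂) = (-5)·(-5) / ((-2)·(5)) = -2.500000
ρ = √|-2.500000| = √2.500000 = 1.581
ρ > 1, so Jacobi diverges

1.581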